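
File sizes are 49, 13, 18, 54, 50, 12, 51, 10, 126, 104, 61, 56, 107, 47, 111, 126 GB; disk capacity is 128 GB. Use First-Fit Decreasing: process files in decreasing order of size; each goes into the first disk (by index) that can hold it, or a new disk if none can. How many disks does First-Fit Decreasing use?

Sorted descending: 126, 126, 111, 107, 104, 61, 56, 54, 51, 50, 49, 47, 18, 13, 12, 10.
126 GB → disk 1 (remaining 2 GB)
126 GB → disk 2 (remaining 2 GB)
111 GB → disk 3 (remaining 17 GB)
107 GB → disk 4 (remaining 21 GB)
104 GB → disk 5 (remaining 24 GB)
61 GB → disk 6 (remaining 67 GB)
56 GB → disk 6 (remaining 11 GB)
54 GB → disk 7 (remaining 74 GB)
51 GB → disk 7 (remaining 23 GB)
50 GB → disk 8 (remaining 78 GB)
49 GB → disk 8 (remaining 29 GB)
47 GB → disk 9 (remaining 81 GB)
18 GB → disk 4 (remaining 3 GB)
13 GB → disk 3 (remaining 4 GB)
12 GB → disk 5 (remaining 12 GB)
10 GB → disk 5 (remaining 2 GB)
Final disks: [126] [126] [111,13] [107,18] [104,12,10] [61,56] [54,51] [50,49] [47].

9 disks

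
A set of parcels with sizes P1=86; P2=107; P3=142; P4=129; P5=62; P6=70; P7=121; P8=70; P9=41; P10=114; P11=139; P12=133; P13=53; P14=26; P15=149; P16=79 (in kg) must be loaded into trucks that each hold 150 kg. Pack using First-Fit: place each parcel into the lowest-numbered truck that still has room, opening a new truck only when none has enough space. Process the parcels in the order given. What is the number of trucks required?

11 trucks

truck 1: place P1 (86 kg), 64 kg left
truck 2: place P2 (107 kg), 43 kg left
truck 3: place P3 (142 kg), 8 kg left
truck 4: place P4 (129 kg), 21 kg left
truck 1: place P5 (62 kg), 2 kg left
truck 5: place P6 (70 kg), 80 kg left
truck 6: place P7 (121 kg), 29 kg left
truck 5: place P8 (70 kg), 10 kg left
truck 2: place P9 (41 kg), 2 kg left
truck 7: place P10 (114 kg), 36 kg left
truck 8: place P11 (139 kg), 11 kg left
truck 9: place P12 (133 kg), 17 kg left
truck 10: place P13 (53 kg), 97 kg left
truck 6: place P14 (26 kg), 3 kg left
truck 11: place P15 (149 kg), 1 kg left
truck 10: place P16 (79 kg), 18 kg left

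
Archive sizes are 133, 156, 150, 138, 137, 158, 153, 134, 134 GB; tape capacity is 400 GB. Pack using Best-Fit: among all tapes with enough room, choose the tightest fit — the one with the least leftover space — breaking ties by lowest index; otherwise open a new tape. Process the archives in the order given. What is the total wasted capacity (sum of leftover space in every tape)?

707

Put 133 GB in tape 1; 267 GB remain.
Put 156 GB in tape 1; 111 GB remain.
Put 150 GB in tape 2; 250 GB remain.
Put 138 GB in tape 2; 112 GB remain.
Put 137 GB in tape 3; 263 GB remain.
Put 158 GB in tape 3; 105 GB remain.
Put 153 GB in tape 4; 247 GB remain.
Put 134 GB in tape 4; 113 GB remain.
Put 134 GB in tape 5; 266 GB remain.
5 tapes × 400 GB = 2000 GB; used 1293 GB; unused 707 GB.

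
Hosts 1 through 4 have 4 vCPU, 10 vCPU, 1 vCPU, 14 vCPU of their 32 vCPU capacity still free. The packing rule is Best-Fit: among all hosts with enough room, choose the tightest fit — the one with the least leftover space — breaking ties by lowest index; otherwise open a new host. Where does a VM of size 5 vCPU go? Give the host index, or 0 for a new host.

Hosts with room: host 2 (10 vCPU), host 4 (14 vCPU).
Tightest fit is host 2 with 10 vCPU free.

2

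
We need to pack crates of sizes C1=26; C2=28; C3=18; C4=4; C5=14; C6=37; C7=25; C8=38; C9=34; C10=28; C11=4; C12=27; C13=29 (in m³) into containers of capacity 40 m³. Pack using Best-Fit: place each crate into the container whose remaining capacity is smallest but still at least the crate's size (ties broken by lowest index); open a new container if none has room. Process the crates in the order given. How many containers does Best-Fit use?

10

Put C1 (26 m³) in container 1; 14 m³ remain.
Put C2 (28 m³) in container 2; 12 m³ remain.
Put C3 (18 m³) in container 3; 22 m³ remain.
Put C4 (4 m³) in container 2; 8 m³ remain.
Put C5 (14 m³) in container 1; 0 m³ remain.
Put C6 (37 m³) in container 4; 3 m³ remain.
Put C7 (25 m³) in container 5; 15 m³ remain.
Put C8 (38 m³) in container 6; 2 m³ remain.
Put C9 (34 m³) in container 7; 6 m³ remain.
Put C10 (28 m³) in container 8; 12 m³ remain.
Put C11 (4 m³) in container 7; 2 m³ remain.
Put C12 (27 m³) in container 9; 13 m³ remain.
Put C13 (29 m³) in container 10; 11 m³ remain.
Final containers: [26,14] [28,4] [18] [37] [25] [38] [34,4] [28] [27] [29].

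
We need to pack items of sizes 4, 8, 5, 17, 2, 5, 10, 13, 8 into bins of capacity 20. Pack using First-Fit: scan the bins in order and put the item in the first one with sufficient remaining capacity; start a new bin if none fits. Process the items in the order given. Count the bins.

5

4 → bin 1 (remaining 16)
8 → bin 1 (remaining 8)
5 → bin 1 (remaining 3)
17 → bin 2 (remaining 3)
2 → bin 1 (remaining 1)
5 → bin 3 (remaining 15)
10 → bin 3 (remaining 5)
13 → bin 4 (remaining 7)
8 → bin 5 (remaining 12)
Final bins: [4,8,5,2] [17] [5,10] [13] [8].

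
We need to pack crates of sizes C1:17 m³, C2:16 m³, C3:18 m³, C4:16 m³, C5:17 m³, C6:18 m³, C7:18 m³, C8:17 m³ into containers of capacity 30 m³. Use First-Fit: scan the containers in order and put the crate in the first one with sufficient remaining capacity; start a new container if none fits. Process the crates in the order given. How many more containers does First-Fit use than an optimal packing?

First-Fit: [17] [16] [18] [16] [17] [18] [18] [17] → 8 containers.
8 crates exceed 15 m³ (half the capacity), and no two of those can share a container, so at least 8 containers are needed.
So 8 is already optimal.

0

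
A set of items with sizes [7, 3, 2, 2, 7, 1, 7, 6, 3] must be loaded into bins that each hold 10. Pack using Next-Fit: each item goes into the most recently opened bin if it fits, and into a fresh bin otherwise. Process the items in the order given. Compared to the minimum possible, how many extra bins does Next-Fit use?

1

Next-Fit: [7,3] [2,2] [7,1] [7] [6,3] → 5 bins.
Total size 38; any packing needs at least ⌈38/10⌉ = 4 bins.
An optimal packing achieves that bound: [7,3] [7,3] [7,2,1] [6,2] → 4 bins.
Excess: 5 − 4 = 1.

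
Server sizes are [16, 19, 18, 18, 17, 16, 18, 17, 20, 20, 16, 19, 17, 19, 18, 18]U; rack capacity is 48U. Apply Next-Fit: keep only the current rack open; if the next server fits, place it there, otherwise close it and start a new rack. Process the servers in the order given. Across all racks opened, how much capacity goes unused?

98

Put 16U in rack 1; 32U remain.
Put 19U in rack 1; 13U remain.
Put 18U in rack 2; 30U remain.
Put 18U in rack 2; 12U remain.
Put 17U in rack 3; 31U remain.
Put 16U in rack 3; 15U remain.
Put 18U in rack 4; 30U remain.
Put 17U in rack 4; 13U remain.
Put 20U in rack 5; 28U remain.
Put 20U in rack 5; 8U remain.
Put 16U in rack 6; 32U remain.
Put 19U in rack 6; 13U remain.
Put 17U in rack 7; 31U remain.
Put 19U in rack 7; 12U remain.
Put 18U in rack 8; 30U remain.
Put 18U in rack 8; 12U remain.
8 racks × 48U = 384U; used 286U; unused 98U.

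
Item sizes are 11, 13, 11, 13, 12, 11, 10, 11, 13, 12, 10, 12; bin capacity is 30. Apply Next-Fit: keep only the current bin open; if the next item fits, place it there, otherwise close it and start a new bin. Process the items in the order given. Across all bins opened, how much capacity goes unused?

11 → bin 1 (remaining 19)
13 → bin 1 (remaining 6)
11 → bin 2 (remaining 19)
13 → bin 2 (remaining 6)
12 → bin 3 (remaining 18)
11 → bin 3 (remaining 7)
10 → bin 4 (remaining 20)
11 → bin 4 (remaining 9)
13 → bin 5 (remaining 17)
12 → bin 5 (remaining 5)
10 → bin 6 (remaining 20)
12 → bin 6 (remaining 8)
6 bins × 30 = 180; used 139; unused 41.

41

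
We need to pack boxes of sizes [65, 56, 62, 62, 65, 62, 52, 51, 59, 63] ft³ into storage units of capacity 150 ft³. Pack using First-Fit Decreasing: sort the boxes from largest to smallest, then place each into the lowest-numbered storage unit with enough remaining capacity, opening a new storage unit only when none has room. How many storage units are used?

5

Sorted descending: 65, 65, 63, 62, 62, 62, 59, 56, 52, 51.
65 ft³ → storage unit 1 (remaining 85 ft³)
65 ft³ → storage unit 1 (remaining 20 ft³)
63 ft³ → storage unit 2 (remaining 87 ft³)
62 ft³ → storage unit 2 (remaining 25 ft³)
62 ft³ → storage unit 3 (remaining 88 ft³)
62 ft³ → storage unit 3 (remaining 26 ft³)
59 ft³ → storage unit 4 (remaining 91 ft³)
56 ft³ → storage unit 4 (remaining 35 ft³)
52 ft³ → storage unit 5 (remaining 98 ft³)
51 ft³ → storage unit 5 (remaining 47 ft³)
Final storage units: [65,65] [63,62] [62,62] [59,56] [52,51].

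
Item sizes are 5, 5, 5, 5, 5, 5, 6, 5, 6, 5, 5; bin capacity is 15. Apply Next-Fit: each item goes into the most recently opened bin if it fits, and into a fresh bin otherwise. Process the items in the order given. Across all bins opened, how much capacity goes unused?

18

bin 1: place 5, 10 left
bin 1: place 5, 5 left
bin 1: place 5, 0 left
bin 2: place 5, 10 left
bin 2: place 5, 5 left
bin 2: place 5, 0 left
bin 3: place 6, 9 left
bin 3: place 5, 4 left
bin 4: place 6, 9 left
bin 4: place 5, 4 left
bin 5: place 5, 10 left
5 bins × 15 = 75; used 57; unused 18.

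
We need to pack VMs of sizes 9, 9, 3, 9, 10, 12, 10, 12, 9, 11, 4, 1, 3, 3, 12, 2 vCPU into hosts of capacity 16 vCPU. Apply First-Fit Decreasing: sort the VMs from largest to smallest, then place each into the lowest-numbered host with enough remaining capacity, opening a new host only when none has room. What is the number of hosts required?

Sorted descending: 12, 12, 12, 11, 10, 10, 9, 9, 9, 9, 4, 3, 3, 3, 2, 1.
Put 12 vCPU in host 1; 4 vCPU remain.
Put 12 vCPU in host 2; 4 vCPU remain.
Put 12 vCPU in host 3; 4 vCPU remain.
Put 11 vCPU in host 4; 5 vCPU remain.
Put 10 vCPU in host 5; 6 vCPU remain.
Put 10 vCPU in host 6; 6 vCPU remain.
Put 9 vCPU in host 7; 7 vCPU remain.
Put 9 vCPU in host 8; 7 vCPU remain.
Put 9 vCPU in host 9; 7 vCPU remain.
Put 9 vCPU in host 10; 7 vCPU remain.
Put 4 vCPU in host 1; 0 vCPU remain.
Put 3 vCPU in host 2; 1 vCPU remain.
Put 3 vCPU in host 3; 1 vCPU remain.
Put 3 vCPU in host 4; 2 vCPU remain.
Put 2 vCPU in host 4; 0 vCPU remain.
Put 1 vCPU in host 2; 0 vCPU remain.
Final hosts: [12,4] [12,3,1] [12,3] [11,3,2] [10] [10] [9] [9] [9] [9].

10 hosts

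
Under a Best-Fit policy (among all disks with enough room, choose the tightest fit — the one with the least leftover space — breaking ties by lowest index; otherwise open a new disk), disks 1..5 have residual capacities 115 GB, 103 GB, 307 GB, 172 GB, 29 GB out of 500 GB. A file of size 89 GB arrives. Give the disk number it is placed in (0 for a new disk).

Disks with room: disk 1 (115 GB), disk 2 (103 GB), disk 3 (307 GB), disk 4 (172 GB).
Tightest fit is disk 2 with 103 GB free.

2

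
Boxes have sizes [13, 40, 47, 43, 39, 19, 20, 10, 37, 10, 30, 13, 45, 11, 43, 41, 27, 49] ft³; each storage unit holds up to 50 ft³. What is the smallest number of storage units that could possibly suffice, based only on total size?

Total size = 13 + 40 + 47 + 43 + 39 + 19 + 20 + 10 + 37 + 10 + 30 + 13 + 45 + 11 + 43 + 41 + 27 + 49 = 537 ft³.
⌈537 / 50⌉ = 11.

11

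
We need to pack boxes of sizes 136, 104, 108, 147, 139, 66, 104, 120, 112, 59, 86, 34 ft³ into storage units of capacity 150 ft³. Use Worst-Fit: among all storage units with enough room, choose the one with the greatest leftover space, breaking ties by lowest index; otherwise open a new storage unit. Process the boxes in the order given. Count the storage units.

Put 136 ft³ in storage unit 1; 14 ft³ remain.
Put 104 ft³ in storage unit 2; 46 ft³ remain.
Put 108 ft³ in storage unit 3; 42 ft³ remain.
Put 147 ft³ in storage unit 4; 3 ft³ remain.
Put 139 ft³ in storage unit 5; 11 ft³ remain.
Put 66 ft³ in storage unit 6; 84 ft³ remain.
Put 104 ft³ in storage unit 7; 46 ft³ remain.
Put 120 ft³ in storage unit 8; 30 ft³ remain.
Put 112 ft³ in storage unit 9; 38 ft³ remain.
Put 59 ft³ in storage unit 6; 25 ft³ remain.
Put 86 ft³ in storage unit 10; 64 ft³ remain.
Put 34 ft³ in storage unit 10; 30 ft³ remain.

10 storage units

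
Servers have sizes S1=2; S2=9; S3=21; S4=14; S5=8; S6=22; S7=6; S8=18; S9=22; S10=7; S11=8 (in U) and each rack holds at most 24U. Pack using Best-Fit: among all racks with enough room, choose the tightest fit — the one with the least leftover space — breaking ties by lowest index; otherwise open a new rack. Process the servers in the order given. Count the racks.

7 racks

rack 1: place S1 (2U), 22U left
rack 1: place S2 (9U), 13U left
rack 2: place S3 (21U), 3U left
rack 3: place S4 (14U), 10U left
rack 3: place S5 (8U), 2U left
rack 4: place S6 (22U), 2U left
rack 1: place S7 (6U), 7U left
rack 5: place S8 (18U), 6U left
rack 6: place S9 (22U), 2U left
rack 1: place S10 (7U), 0U left
rack 7: place S11 (8U), 16U left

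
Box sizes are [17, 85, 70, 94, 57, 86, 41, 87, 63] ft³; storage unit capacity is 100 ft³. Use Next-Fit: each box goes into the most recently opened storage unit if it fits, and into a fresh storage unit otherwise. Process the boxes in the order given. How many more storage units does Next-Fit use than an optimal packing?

Next-Fit: [17] [85] [70] [94] [57] [86] [41] [87] [63] → 9 storage units.
7 boxes exceed 50 ft³ (half the capacity), and no two of those can share a storage unit, so at least 7 storage units are needed.
An optimal packing achieves that bound: [94] [87] [86] [85] [70,17] [63] [57,41] → 7 storage units.
Excess: 9 − 7 = 2.

2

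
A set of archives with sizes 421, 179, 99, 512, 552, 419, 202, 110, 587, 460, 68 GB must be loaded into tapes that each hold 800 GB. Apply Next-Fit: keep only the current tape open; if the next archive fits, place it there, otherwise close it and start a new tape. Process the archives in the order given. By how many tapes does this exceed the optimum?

0

Next-Fit: [421,179,99] [512] [552] [419,202,110] [587] [460,68] → 6 tapes.
6 archives exceed 400 GB (half the capacity), and no two of those can share a tape, so at least 6 tapes are needed.
So 6 is already optimal.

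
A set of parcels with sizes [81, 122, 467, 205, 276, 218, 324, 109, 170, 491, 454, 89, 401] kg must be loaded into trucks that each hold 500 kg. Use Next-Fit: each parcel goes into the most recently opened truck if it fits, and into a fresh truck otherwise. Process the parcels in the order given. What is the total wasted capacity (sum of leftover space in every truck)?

1093

81 kg → truck 1 (remaining 419 kg)
122 kg → truck 1 (remaining 297 kg)
467 kg → truck 2 (remaining 33 kg)
205 kg → truck 3 (remaining 295 kg)
276 kg → truck 3 (remaining 19 kg)
218 kg → truck 4 (remaining 282 kg)
324 kg → truck 5 (remaining 176 kg)
109 kg → truck 5 (remaining 67 kg)
170 kg → truck 6 (remaining 330 kg)
491 kg → truck 7 (remaining 9 kg)
454 kg → truck 8 (remaining 46 kg)
89 kg → truck 9 (remaining 411 kg)
401 kg → truck 9 (remaining 10 kg)
9 trucks × 500 kg = 4500 kg; used 3407 kg; unused 1093 kg.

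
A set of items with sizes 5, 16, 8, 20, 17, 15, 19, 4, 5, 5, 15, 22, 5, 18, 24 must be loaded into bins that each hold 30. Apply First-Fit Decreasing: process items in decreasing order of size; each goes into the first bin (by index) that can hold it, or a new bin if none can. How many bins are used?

8 bins

Sorted descending: 24, 22, 20, 19, 18, 17, 16, 15, 15, 8, 5, 5, 5, 5, 4.
24 → bin 1 (remaining 6)
22 → bin 2 (remaining 8)
20 → bin 3 (remaining 10)
19 → bin 4 (remaining 11)
18 → bin 5 (remaining 12)
17 → bin 6 (remaining 13)
16 → bin 7 (remaining 14)
15 → bin 8 (remaining 15)
15 → bin 8 (remaining 0)
8 → bin 2 (remaining 0)
5 → bin 1 (remaining 1)
5 → bin 3 (remaining 5)
5 → bin 3 (remaining 0)
5 → bin 4 (remaining 6)
4 → bin 4 (remaining 2)
Final bins: [24,5] [22,8] [20,5,5] [19,5,4] [18] [17] [16] [15,15].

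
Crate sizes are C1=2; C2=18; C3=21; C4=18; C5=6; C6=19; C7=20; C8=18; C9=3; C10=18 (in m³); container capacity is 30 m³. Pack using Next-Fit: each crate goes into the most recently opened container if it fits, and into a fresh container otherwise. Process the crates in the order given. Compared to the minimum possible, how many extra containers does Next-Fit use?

Next-Fit: [2,18] [21] [18,6] [19] [20] [18,3] [18] → 7 containers.
7 crates exceed 15 m³ (half the capacity), and no two of those can share a container, so at least 7 containers are needed.
So 7 is already optimal.

0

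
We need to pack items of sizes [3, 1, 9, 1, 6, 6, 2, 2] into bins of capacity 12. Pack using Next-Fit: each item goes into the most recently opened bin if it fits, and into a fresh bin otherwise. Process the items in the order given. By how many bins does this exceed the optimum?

Next-Fit: [3,1] [9,1] [6,6] [2,2] → 4 bins.
Total size 30; any packing needs at least ⌈30/12⌉ = 3 bins.
An optimal packing achieves that bound: [9,3] [6,6] [2,2,1,1] → 3 bins.
Excess: 4 − 3 = 1.

1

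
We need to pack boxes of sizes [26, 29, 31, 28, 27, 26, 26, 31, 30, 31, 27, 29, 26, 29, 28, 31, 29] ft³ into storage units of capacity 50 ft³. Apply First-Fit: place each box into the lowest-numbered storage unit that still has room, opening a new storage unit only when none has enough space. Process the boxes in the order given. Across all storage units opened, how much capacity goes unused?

storage unit 1: place 26 ft³, 24 ft³ left
storage unit 2: place 29 ft³, 21 ft³ left
storage unit 3: place 31 ft³, 19 ft³ left
storage unit 4: place 28 ft³, 22 ft³ left
storage unit 5: place 27 ft³, 23 ft³ left
storage unit 6: place 26 ft³, 24 ft³ left
storage unit 7: place 26 ft³, 24 ft³ left
storage unit 8: place 31 ft³, 19 ft³ left
storage unit 9: place 30 ft³, 20 ft³ left
storage unit 10: place 31 ft³, 19 ft³ left
storage unit 11: place 27 ft³, 23 ft³ left
storage unit 12: place 29 ft³, 21 ft³ left
storage unit 13: place 26 ft³, 24 ft³ left
storage unit 14: place 29 ft³, 21 ft³ left
storage unit 15: place 28 ft³, 22 ft³ left
storage unit 16: place 31 ft³, 19 ft³ left
storage unit 17: place 29 ft³, 21 ft³ left
17 storage units × 50 ft³ = 850 ft³; used 484 ft³; unused 366 ft³.

366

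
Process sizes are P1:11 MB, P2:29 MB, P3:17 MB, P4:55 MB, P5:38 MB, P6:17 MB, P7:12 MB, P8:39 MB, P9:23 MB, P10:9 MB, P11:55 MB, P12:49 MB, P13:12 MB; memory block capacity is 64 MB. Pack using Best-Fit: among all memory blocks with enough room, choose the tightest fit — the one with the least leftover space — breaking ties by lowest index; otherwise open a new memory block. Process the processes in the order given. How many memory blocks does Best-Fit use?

7

Put P1 (11 MB) in memory block 1; 53 MB remain.
Put P2 (29 MB) in memory block 1; 24 MB remain.
Put P3 (17 MB) in memory block 1; 7 MB remain.
Put P4 (55 MB) in memory block 2; 9 MB remain.
Put P5 (38 MB) in memory block 3; 26 MB remain.
Put P6 (17 MB) in memory block 3; 9 MB remain.
Put P7 (12 MB) in memory block 4; 52 MB remain.
Put P8 (39 MB) in memory block 4; 13 MB remain.
Put P9 (23 MB) in memory block 5; 41 MB remain.
Put P10 (9 MB) in memory block 2; 0 MB remain.
Put P11 (55 MB) in memory block 6; 9 MB remain.
Put P12 (49 MB) in memory block 7; 15 MB remain.
Put P13 (12 MB) in memory block 4; 1 MB remain.
Final memory blocks: [11,29,17] [55,9] [38,17] [12,39,12] [23] [55] [49].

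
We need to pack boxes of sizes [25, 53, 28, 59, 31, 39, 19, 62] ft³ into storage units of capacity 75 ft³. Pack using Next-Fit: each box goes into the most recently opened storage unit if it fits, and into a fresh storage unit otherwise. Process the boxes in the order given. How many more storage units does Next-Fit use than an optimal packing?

2

Next-Fit: [25] [53] [28] [59] [31,39] [19] [62] → 7 storage units.
Total size 316 ft³; any packing needs at least ⌈316/75⌉ = 5 storage units.
An optimal packing achieves that bound: [62] [59] [53,19] [39,31] [28,25] → 5 storage units.
Excess: 7 − 5 = 2.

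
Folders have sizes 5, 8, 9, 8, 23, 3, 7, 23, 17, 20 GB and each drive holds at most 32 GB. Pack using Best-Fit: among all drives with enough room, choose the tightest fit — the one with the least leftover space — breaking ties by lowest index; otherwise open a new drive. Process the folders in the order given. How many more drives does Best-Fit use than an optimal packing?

Best-Fit: [5,8,9,8] [23,3] [7,23] [17] [20] → 5 drives.
Total size 123 GB; any packing needs at least ⌈123/32⌉ = 4 drives.
An optimal packing achieves that bound: [23,9] [23,8] [20,8,3] [17,7,5] → 4 drives.
Excess: 5 − 4 = 1.

1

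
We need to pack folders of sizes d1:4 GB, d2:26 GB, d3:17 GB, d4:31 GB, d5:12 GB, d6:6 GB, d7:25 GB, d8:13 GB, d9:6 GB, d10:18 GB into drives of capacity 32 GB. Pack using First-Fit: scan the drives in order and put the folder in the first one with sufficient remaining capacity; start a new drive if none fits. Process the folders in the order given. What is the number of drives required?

6

Put d1 (4 GB) in drive 1; 28 GB remain.
Put d2 (26 GB) in drive 1; 2 GB remain.
Put d3 (17 GB) in drive 2; 15 GB remain.
Put d4 (31 GB) in drive 3; 1 GB remain.
Put d5 (12 GB) in drive 2; 3 GB remain.
Put d6 (6 GB) in drive 4; 26 GB remain.
Put d7 (25 GB) in drive 4; 1 GB remain.
Put d8 (13 GB) in drive 5; 19 GB remain.
Put d9 (6 GB) in drive 5; 13 GB remain.
Put d10 (18 GB) in drive 6; 14 GB remain.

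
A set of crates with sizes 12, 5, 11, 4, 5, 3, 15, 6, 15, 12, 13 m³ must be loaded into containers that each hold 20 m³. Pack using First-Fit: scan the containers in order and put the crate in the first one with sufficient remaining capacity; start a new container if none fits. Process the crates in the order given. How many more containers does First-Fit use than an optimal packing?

First-Fit: [12,5,3] [11,4,5] [15] [6,12] [15] [13] → 6 containers.
Total size 101 m³; any packing needs at least ⌈101/20⌉ = 6 containers.
So 6 is already optimal.

0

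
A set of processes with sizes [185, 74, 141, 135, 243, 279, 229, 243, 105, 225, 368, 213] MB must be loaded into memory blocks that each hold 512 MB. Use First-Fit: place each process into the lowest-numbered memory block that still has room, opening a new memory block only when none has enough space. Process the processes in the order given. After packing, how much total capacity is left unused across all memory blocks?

Put 185 MB in memory block 1; 327 MB remain.
Put 74 MB in memory block 1; 253 MB remain.
Put 141 MB in memory block 1; 112 MB remain.
Put 135 MB in memory block 2; 377 MB remain.
Put 243 MB in memory block 2; 134 MB remain.
Put 279 MB in memory block 3; 233 MB remain.
Put 229 MB in memory block 3; 4 MB remain.
Put 243 MB in memory block 4; 269 MB remain.
Put 105 MB in memory block 1; 7 MB remain.
Put 225 MB in memory block 4; 44 MB remain.
Put 368 MB in memory block 5; 144 MB remain.
Put 213 MB in memory block 6; 299 MB remain.
6 memory blocks × 512 MB = 3072 MB; used 2440 MB; unused 632 MB.

632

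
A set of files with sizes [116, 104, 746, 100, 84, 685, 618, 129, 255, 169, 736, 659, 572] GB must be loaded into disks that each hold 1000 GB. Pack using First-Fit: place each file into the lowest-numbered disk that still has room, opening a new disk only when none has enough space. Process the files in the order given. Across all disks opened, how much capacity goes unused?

disk 1: place 116 GB, 884 GB left
disk 1: place 104 GB, 780 GB left
disk 1: place 746 GB, 34 GB left
disk 2: place 100 GB, 900 GB left
disk 2: place 84 GB, 816 GB left
disk 2: place 685 GB, 131 GB left
disk 3: place 618 GB, 382 GB left
disk 2: place 129 GB, 2 GB left
disk 3: place 255 GB, 127 GB left
disk 4: place 169 GB, 831 GB left
disk 4: place 736 GB, 95 GB left
disk 5: place 659 GB, 341 GB left
disk 6: place 572 GB, 428 GB left
6 disks × 1000 GB = 6000 GB; used 4973 GB; unused 1027 GB.

1027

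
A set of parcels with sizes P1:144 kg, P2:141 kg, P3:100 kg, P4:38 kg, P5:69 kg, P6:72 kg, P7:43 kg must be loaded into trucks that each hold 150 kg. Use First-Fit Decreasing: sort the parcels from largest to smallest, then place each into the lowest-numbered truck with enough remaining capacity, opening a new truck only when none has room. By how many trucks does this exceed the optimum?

0

First-Fit Decreasing: [144] [141] [100,43] [72,69] [38] → 5 trucks.
Total size 607 kg; any packing needs at least ⌈607/150⌉ = 5 trucks.
So 5 is already optimal.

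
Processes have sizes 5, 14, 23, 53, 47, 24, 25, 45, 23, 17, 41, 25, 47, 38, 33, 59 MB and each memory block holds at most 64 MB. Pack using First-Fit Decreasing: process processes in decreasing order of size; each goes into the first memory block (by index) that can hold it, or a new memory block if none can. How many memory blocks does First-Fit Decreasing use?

9 memory blocks

Sorted descending: 59, 53, 47, 47, 45, 41, 38, 33, 25, 25, 24, 23, 23, 17, 14, 5.
59 MB → memory block 1 (remaining 5 MB)
53 MB → memory block 2 (remaining 11 MB)
47 MB → memory block 3 (remaining 17 MB)
47 MB → memory block 4 (remaining 17 MB)
45 MB → memory block 5 (remaining 19 MB)
41 MB → memory block 6 (remaining 23 MB)
38 MB → memory block 7 (remaining 26 MB)
33 MB → memory block 8 (remaining 31 MB)
25 MB → memory block 7 (remaining 1 MB)
25 MB → memory block 8 (remaining 6 MB)
24 MB → memory block 9 (remaining 40 MB)
23 MB → memory block 6 (remaining 0 MB)
23 MB → memory block 9 (remaining 17 MB)
17 MB → memory block 3 (remaining 0 MB)
14 MB → memory block 4 (remaining 3 MB)
5 MB → memory block 1 (remaining 0 MB)
Final memory blocks: [59,5] [53] [47,17] [47,14] [45] [41,23] [38,25] [33,25] [24,23].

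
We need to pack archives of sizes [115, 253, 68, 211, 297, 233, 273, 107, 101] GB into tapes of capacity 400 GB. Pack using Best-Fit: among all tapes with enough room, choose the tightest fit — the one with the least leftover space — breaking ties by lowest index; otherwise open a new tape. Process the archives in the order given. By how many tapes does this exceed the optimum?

Best-Fit: [115,253] [68,211,107] [297,101] [233] [273] → 5 tapes.
Total size 1658 GB; any packing needs at least ⌈1658/400⌉ = 5 tapes.
So 5 is already optimal.

0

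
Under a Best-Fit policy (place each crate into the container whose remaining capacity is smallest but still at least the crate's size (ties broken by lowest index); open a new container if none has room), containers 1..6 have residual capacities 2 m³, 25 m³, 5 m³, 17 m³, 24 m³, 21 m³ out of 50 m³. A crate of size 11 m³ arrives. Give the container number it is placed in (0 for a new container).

4

Containers with room: container 2 (25 m³), container 4 (17 m³), container 5 (24 m³), container 6 (21 m³).
Tightest fit is container 4 with 17 m³ free.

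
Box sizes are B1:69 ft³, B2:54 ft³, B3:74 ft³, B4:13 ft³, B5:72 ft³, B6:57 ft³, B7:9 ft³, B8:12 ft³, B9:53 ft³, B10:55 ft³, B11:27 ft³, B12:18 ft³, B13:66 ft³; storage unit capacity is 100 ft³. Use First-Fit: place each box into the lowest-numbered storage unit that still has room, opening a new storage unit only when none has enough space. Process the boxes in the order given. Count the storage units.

8 storage units

B1 (69 ft³) → storage unit 1 (remaining 31 ft³)
B2 (54 ft³) → storage unit 2 (remaining 46 ft³)
B3 (74 ft³) → storage unit 3 (remaining 26 ft³)
B4 (13 ft³) → storage unit 1 (remaining 18 ft³)
B5 (72 ft³) → storage unit 4 (remaining 28 ft³)
B6 (57 ft³) → storage unit 5 (remaining 43 ft³)
B7 (9 ft³) → storage unit 1 (remaining 9 ft³)
B8 (12 ft³) → storage unit 2 (remaining 34 ft³)
B9 (53 ft³) → storage unit 6 (remaining 47 ft³)
B10 (55 ft³) → storage unit 7 (remaining 45 ft³)
B11 (27 ft³) → storage unit 2 (remaining 7 ft³)
B12 (18 ft³) → storage unit 3 (remaining 8 ft³)
B13 (66 ft³) → storage unit 8 (remaining 34 ft³)
Final storage units: [69,13,9] [54,12,27] [74,18] [72] [57] [53] [55] [66].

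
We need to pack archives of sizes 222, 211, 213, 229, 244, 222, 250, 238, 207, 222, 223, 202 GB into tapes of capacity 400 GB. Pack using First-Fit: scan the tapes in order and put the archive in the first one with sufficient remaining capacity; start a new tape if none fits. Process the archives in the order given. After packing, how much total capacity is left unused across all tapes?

2117

tape 1: place 222 GB, 178 GB left
tape 2: place 211 GB, 189 GB left
tape 3: place 213 GB, 187 GB left
tape 4: place 229 GB, 171 GB left
tape 5: place 244 GB, 156 GB left
tape 6: place 222 GB, 178 GB left
tape 7: place 250 GB, 150 GB left
tape 8: place 238 GB, 162 GB left
tape 9: place 207 GB, 193 GB left
tape 10: place 222 GB, 178 GB left
tape 11: place 223 GB, 177 GB left
tape 12: place 202 GB, 198 GB left
12 tapes × 400 GB = 4800 GB; used 2683 GB; unused 2117 GB.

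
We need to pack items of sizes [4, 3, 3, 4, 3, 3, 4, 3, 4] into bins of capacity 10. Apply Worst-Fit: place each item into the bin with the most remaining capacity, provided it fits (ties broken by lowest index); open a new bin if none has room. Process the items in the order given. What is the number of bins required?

Put 4 in bin 1; 6 remain.
Put 3 in bin 1; 3 remain.
Put 3 in bin 1; 0 remain.
Put 4 in bin 2; 6 remain.
Put 3 in bin 2; 3 remain.
Put 3 in bin 2; 0 remain.
Put 4 in bin 3; 6 remain.
Put 3 in bin 3; 3 remain.
Put 4 in bin 4; 6 remain.
Final bins: [4,3,3] [4,3,3] [4,3] [4].

4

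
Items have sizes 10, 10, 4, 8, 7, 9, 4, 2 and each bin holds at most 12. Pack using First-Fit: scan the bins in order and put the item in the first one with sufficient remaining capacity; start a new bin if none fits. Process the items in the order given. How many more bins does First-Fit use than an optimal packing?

First-Fit: [10,2] [10] [4,8] [7,4] [9] → 5 bins.
Total size 54; any packing needs at least ⌈54/12⌉ = 5 bins.
So 5 is already optimal.

0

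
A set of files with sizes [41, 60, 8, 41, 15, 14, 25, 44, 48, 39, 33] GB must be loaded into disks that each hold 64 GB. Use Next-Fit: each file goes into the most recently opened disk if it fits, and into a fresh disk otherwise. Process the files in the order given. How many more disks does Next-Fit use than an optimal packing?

1

Next-Fit: [41] [60] [8,41,15] [14,25] [44] [48] [39] [33] → 8 disks.
7 files exceed 32 GB (half the capacity), and no two of those can share a disk, so at least 7 disks are needed.
An optimal packing achieves that bound: [60] [48,15] [44,14] [41,8] [41] [39,25] [33] → 7 disks.
Excess: 8 − 7 = 1.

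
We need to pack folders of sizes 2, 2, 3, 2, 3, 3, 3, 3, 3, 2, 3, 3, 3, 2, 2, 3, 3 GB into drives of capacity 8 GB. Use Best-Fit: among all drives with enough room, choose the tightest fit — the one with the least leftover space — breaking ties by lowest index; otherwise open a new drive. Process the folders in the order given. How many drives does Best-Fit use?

drive 1: place 2 GB, 6 GB left
drive 1: place 2 GB, 4 GB left
drive 1: place 3 GB, 1 GB left
drive 2: place 2 GB, 6 GB left
drive 2: place 3 GB, 3 GB left
drive 2: place 3 GB, 0 GB left
drive 3: place 3 GB, 5 GB left
drive 3: place 3 GB, 2 GB left
drive 4: place 3 GB, 5 GB left
drive 3: place 2 GB, 0 GB left
drive 4: place 3 GB, 2 GB left
drive 5: place 3 GB, 5 GB left
drive 5: place 3 GB, 2 GB left
drive 4: place 2 GB, 0 GB left
drive 5: place 2 GB, 0 GB left
drive 6: place 3 GB, 5 GB left
drive 6: place 3 GB, 2 GB left

6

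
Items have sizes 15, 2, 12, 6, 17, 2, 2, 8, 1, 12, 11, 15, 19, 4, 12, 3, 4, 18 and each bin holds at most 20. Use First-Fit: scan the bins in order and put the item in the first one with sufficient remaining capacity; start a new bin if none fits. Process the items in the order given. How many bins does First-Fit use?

bin 1: place 15, 5 left
bin 1: place 2, 3 left
bin 2: place 12, 8 left
bin 2: place 6, 2 left
bin 3: place 17, 3 left
bin 1: place 2, 1 left
bin 2: place 2, 0 left
bin 4: place 8, 12 left
bin 1: place 1, 0 left
bin 4: place 12, 0 left
bin 5: place 11, 9 left
bin 6: place 15, 5 left
bin 7: place 19, 1 left
bin 5: place 4, 5 left
bin 8: place 12, 8 left
bin 3: place 3, 0 left
bin 5: place 4, 1 left
bin 9: place 18, 2 left
Final bins: [15,2,2,1] [12,6,2] [17,3] [8,12] [11,4,4] [15] [19] [12] [18].

9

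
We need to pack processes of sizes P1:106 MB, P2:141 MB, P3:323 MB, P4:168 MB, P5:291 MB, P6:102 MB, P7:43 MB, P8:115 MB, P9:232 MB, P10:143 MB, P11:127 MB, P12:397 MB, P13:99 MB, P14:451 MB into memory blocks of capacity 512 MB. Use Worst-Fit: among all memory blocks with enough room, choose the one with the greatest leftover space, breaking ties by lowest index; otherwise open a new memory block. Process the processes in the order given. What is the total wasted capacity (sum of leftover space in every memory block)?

P1 (106 MB) → memory block 1 (remaining 406 MB)
P2 (141 MB) → memory block 1 (remaining 265 MB)
P3 (323 MB) → memory block 2 (remaining 189 MB)
P4 (168 MB) → memory block 1 (remaining 97 MB)
P5 (291 MB) → memory block 3 (remaining 221 MB)
P6 (102 MB) → memory block 3 (remaining 119 MB)
P7 (43 MB) → memory block 2 (remaining 146 MB)
P8 (115 MB) → memory block 2 (remaining 31 MB)
P9 (232 MB) → memory block 4 (remaining 280 MB)
P10 (143 MB) → memory block 4 (remaining 137 MB)
P11 (127 MB) → memory block 4 (remaining 10 MB)
P12 (397 MB) → memory block 5 (remaining 115 MB)
P13 (99 MB) → memory block 3 (remaining 20 MB)
P14 (451 MB) → memory block 6 (remaining 61 MB)
6 memory blocks × 512 MB = 3072 MB; used 2738 MB; unused 334 MB.

334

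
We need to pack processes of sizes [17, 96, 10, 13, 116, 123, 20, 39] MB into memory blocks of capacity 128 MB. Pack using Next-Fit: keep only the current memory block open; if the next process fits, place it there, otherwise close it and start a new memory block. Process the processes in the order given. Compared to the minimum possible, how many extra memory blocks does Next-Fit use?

1

Next-Fit: [17,96,10] [13] [116] [123] [20,39] → 5 memory blocks.
Total size 434 MB; any packing needs at least ⌈434/128⌉ = 4 memory blocks.
An optimal packing achieves that bound: [123] [116,10] [96,20] [39,17,13] → 4 memory blocks.
Excess: 5 − 4 = 1.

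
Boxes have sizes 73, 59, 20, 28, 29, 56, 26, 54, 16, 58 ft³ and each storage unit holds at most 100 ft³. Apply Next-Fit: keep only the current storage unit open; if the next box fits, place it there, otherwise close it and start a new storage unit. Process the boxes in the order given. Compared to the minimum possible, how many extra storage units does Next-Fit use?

1

Next-Fit: [73] [59,20] [28,29] [56,26] [54,16] [58] → 6 storage units.
Total size 419 ft³; any packing needs at least ⌈419/100⌉ = 5 storage units.
An optimal packing achieves that bound: [73,26] [59,29] [58,28] [56,20,16] [54] → 5 storage units.
Excess: 6 − 5 = 1.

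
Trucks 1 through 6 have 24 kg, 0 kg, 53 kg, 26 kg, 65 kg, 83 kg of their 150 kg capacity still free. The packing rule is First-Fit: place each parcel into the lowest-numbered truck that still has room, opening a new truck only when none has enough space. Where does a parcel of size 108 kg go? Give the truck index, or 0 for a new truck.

No truck has ≥ 108 kg free, so a new truck is opened.

0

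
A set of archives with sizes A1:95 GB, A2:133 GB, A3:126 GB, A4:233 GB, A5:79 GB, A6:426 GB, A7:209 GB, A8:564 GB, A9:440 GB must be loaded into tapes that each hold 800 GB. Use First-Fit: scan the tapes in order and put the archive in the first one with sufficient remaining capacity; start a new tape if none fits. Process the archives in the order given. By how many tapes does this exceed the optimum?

First-Fit: [95,133,126,233,79] [426,209] [564] [440] → 4 tapes.
Total size 2305 GB; any packing needs at least ⌈2305/800⌉ = 3 tapes.
An optimal packing achieves that bound: [564,233] [440,209,133] [426,126,95,79] → 3 tapes.
Excess: 4 − 3 = 1.

1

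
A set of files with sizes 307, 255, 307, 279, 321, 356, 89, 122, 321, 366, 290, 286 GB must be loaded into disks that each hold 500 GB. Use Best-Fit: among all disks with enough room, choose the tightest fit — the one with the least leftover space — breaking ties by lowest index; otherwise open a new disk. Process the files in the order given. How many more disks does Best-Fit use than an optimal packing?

0

Best-Fit: [307] [255] [307] [279] [321,122] [356,89] [321] [366] [290] [286] → 10 disks.
10 files exceed 250 GB (half the capacity), and no two of those can share a disk, so at least 10 disks are needed.
So 10 is already optimal.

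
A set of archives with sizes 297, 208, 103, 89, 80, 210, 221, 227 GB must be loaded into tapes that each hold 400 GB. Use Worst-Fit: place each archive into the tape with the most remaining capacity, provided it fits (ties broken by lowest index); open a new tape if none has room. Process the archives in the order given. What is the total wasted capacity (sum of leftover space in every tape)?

565

297 GB → tape 1 (remaining 103 GB)
208 GB → tape 2 (remaining 192 GB)
103 GB → tape 2 (remaining 89 GB)
89 GB → tape 1 (remaining 14 GB)
80 GB → tape 2 (remaining 9 GB)
210 GB → tape 3 (remaining 190 GB)
221 GB → tape 4 (remaining 179 GB)
227 GB → tape 5 (remaining 173 GB)
5 tapes × 400 GB = 2000 GB; used 1435 GB; unused 565 GB.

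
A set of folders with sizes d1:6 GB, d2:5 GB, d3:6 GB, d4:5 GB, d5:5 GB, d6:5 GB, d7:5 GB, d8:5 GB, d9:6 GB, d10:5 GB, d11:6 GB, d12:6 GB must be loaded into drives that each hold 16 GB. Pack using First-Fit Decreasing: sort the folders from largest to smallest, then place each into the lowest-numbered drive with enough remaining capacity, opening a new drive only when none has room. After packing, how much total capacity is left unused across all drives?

15

Sorted descending: 6, 6, 6, 6, 6, 5, 5, 5, 5, 5, 5, 5.
drive 1: place 6 GB, 10 GB left
drive 1: place 6 GB, 4 GB left
drive 2: place 6 GB, 10 GB left
drive 2: place 6 GB, 4 GB left
drive 3: place 6 GB, 10 GB left
drive 3: place 5 GB, 5 GB left
drive 3: place 5 GB, 0 GB left
drive 4: place 5 GB, 11 GB left
drive 4: place 5 GB, 6 GB left
drive 4: place 5 GB, 1 GB left
drive 5: place 5 GB, 11 GB left
drive 5: place 5 GB, 6 GB left
5 drives × 16 GB = 80 GB; used 65 GB; unused 15 GB.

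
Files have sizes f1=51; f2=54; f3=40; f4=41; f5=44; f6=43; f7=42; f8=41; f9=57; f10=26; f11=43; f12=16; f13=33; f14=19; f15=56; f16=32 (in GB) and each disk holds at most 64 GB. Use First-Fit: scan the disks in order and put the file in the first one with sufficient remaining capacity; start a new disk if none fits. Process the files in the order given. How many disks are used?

f1 (51 GB) → disk 1 (remaining 13 GB)
f2 (54 GB) → disk 2 (remaining 10 GB)
f3 (40 GB) → disk 3 (remaining 24 GB)
f4 (41 GB) → disk 4 (remaining 23 GB)
f5 (44 GB) → disk 5 (remaining 20 GB)
f6 (43 GB) → disk 6 (remaining 21 GB)
f7 (42 GB) → disk 7 (remaining 22 GB)
f8 (41 GB) → disk 8 (remaining 23 GB)
f9 (57 GB) → disk 9 (remaining 7 GB)
f10 (26 GB) → disk 10 (remaining 38 GB)
f11 (43 GB) → disk 11 (remaining 21 GB)
f12 (16 GB) → disk 3 (remaining 8 GB)
f13 (33 GB) → disk 10 (remaining 5 GB)
f14 (19 GB) → disk 4 (remaining 4 GB)
f15 (56 GB) → disk 12 (remaining 8 GB)
f16 (32 GB) → disk 13 (remaining 32 GB)

13 disks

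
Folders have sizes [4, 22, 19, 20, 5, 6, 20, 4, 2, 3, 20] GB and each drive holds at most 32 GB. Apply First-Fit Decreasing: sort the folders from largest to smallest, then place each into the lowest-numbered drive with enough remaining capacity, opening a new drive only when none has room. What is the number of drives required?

5

Sorted descending: 22, 20, 20, 20, 19, 6, 5, 4, 4, 3, 2.
drive 1: place 22 GB, 10 GB left
drive 2: place 20 GB, 12 GB left
drive 3: place 20 GB, 12 GB left
drive 4: place 20 GB, 12 GB left
drive 5: place 19 GB, 13 GB left
drive 1: place 6 GB, 4 GB left
drive 2: place 5 GB, 7 GB left
drive 1: place 4 GB, 0 GB left
drive 2: place 4 GB, 3 GB left
drive 2: place 3 GB, 0 GB left
drive 3: place 2 GB, 10 GB left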